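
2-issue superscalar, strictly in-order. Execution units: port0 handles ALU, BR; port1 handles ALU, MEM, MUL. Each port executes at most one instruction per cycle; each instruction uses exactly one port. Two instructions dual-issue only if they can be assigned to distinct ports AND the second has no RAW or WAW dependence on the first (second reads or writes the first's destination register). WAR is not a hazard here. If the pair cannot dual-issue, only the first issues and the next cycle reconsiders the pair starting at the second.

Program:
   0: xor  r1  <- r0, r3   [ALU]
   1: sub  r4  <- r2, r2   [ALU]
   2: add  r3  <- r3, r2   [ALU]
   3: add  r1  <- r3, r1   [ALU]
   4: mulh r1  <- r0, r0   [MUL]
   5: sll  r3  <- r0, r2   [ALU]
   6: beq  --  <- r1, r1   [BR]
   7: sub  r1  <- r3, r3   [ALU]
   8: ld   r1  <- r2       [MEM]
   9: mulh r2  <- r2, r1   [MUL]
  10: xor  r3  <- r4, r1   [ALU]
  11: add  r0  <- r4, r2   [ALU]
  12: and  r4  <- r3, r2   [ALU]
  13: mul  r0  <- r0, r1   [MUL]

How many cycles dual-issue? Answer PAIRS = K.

c0: i0+i1 xor;sub  dual
c1: i2 add  RAW r3
c2: i3 add  WAW r1
c3: i4+i5 mulh;sll  dual
c4: i6+i7 beq;sub  dual
c5: i8 ld  no-port MEM/MUL
c6: i9+i10 mulh;xor  dual
c7: i11+i12 add;and  dual
c8: i13 mul  tail

PAIRS = 5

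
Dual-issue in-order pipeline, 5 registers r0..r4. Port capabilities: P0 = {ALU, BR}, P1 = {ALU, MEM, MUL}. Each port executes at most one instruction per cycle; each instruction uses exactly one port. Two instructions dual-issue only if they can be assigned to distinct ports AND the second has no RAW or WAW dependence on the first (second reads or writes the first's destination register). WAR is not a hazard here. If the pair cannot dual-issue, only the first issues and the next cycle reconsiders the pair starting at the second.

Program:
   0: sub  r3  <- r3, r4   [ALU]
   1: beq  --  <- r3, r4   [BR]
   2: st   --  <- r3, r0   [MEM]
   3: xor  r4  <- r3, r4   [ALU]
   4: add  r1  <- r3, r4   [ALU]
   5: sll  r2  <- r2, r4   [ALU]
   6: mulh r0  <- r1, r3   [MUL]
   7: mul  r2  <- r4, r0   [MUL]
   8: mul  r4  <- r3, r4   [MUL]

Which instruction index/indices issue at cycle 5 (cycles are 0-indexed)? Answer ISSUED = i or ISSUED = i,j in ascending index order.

  cy0 -> i0 (sub) RAW r3
  cy1 -> i1&i2 (beq+st) dual
  cy2 -> i3 (xor) RAW r4
  cy3 -> i4&i5 (add+sll) dual
  cy4 -> i6 (mulh) no-port MUL/MUL
  cy5 -> i7 (mul) no-port MUL/MUL
  cy6 -> i8 (mul) tail

ISSUED = 7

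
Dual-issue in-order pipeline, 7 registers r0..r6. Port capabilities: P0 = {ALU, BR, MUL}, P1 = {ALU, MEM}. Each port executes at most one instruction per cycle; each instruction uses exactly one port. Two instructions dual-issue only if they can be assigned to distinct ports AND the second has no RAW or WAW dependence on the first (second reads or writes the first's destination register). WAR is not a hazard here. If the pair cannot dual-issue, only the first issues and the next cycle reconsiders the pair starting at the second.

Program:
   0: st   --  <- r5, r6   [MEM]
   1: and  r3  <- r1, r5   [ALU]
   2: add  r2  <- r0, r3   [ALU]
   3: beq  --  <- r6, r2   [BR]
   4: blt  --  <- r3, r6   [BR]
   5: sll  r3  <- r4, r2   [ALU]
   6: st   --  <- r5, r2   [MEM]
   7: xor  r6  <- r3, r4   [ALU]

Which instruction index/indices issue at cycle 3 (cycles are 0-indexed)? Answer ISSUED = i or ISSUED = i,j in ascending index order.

c0: i0/i1 st and  2-wide
c1: i2 add  RAW r2
c2: i3 beq  no-port BR/BR
c3: i4/i5 blt sll  2-wide
c4: i6/i7 st xor  2-wide

ISSUED = 4,5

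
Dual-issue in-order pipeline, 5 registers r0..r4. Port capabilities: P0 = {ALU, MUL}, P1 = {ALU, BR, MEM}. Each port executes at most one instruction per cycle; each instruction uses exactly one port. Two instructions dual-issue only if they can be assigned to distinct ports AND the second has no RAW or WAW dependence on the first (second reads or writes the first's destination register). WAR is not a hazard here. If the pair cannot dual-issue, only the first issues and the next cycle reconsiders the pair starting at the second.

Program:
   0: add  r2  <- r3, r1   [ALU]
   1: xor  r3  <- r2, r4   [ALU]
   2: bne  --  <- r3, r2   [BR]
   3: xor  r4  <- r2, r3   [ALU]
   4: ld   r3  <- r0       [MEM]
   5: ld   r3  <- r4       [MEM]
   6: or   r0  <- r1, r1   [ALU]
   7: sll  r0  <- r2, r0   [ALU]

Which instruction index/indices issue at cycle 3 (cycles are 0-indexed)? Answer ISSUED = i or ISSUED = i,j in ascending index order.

[0] i0  add.ALU  -- RAW r2
[1] i1  xor.ALU  -- RAW r3
[2] i2+i3  bne.BR+xor.ALU  -- dual
[3] i4  ld.MEM  -- no-port MEM/MEM
[4] i5+i6  ld.MEM+or.ALU  -- dual
[5] i7  sll.ALU  -- tail

ISSUED = 4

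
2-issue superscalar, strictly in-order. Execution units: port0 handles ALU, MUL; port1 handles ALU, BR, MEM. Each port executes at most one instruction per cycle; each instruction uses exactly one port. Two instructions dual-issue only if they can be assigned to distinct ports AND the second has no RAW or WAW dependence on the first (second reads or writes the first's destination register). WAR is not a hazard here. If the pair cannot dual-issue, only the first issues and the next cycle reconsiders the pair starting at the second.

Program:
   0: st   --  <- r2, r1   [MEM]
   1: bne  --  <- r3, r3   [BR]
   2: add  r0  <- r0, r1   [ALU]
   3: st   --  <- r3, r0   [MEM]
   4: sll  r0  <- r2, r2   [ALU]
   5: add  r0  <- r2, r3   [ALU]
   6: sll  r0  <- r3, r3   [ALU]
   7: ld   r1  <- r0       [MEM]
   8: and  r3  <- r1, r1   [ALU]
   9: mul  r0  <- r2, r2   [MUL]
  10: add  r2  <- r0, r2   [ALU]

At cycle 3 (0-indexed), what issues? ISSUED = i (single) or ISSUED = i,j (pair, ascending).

c0: i0 st.MEM  no-port MEM/BR
c1: i1+i2 bne.BR+add.ALU  pair
c2: i3+i4 st.MEM+sll.ALU  pair
c3: i5 add.ALU  WAW r0
c4: i6 sll.ALU  RAW r0
c5: i7 ld.MEM  RAW r1
c6: i8+i9 and.ALU+mul.MUL  pair
c7: i10 add.ALU  tail

ISSUED = 5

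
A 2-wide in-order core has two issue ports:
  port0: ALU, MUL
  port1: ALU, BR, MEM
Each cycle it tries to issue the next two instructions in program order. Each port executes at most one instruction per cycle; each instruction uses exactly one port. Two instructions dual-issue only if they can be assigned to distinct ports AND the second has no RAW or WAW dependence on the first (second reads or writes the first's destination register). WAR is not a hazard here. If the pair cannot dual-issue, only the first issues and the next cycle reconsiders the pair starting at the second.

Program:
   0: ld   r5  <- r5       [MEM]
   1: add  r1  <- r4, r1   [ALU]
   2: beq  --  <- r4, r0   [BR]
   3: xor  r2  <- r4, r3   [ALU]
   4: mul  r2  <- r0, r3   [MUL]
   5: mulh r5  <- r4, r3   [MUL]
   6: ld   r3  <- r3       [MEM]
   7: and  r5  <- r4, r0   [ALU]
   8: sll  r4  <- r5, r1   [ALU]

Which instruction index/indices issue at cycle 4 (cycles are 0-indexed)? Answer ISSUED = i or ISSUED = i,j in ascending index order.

t=0 i0+i1:ld add ; pair
t=1 i2+i3:beq xor ; pair
t=2 i4:mul ; no-port MUL/MUL
t=3 i5+i6:mulh ld ; pair
t=4 i7:and ; RAW r5
t=5 i8:sll ; tail

ISSUED = 7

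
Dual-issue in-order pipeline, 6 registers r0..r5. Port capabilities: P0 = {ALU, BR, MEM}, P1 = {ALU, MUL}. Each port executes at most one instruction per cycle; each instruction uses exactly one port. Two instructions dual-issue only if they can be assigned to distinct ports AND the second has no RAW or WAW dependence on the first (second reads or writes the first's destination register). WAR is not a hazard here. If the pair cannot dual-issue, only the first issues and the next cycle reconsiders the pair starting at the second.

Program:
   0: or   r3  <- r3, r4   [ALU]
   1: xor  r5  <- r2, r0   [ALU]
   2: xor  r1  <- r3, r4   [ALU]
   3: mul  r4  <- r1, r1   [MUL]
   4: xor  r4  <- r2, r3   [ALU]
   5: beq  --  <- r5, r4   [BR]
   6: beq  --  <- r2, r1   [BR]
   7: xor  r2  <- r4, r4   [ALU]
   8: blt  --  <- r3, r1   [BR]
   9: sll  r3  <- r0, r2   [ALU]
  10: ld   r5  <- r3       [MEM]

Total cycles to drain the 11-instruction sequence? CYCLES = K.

CYCLES = 8

[0] i0&i1  or/xor  -- dual
[1] i2  xor  -- RAW r1
[2] i3  mul  -- WAW r4
[3] i4  xor  -- RAW r4
[4] i5  beq  -- no-port BR/BR
[5] i6&i7  beq/xor  -- dual
[6] i8&i9  blt/sll  -- dual
[7] i10  ld  -- tail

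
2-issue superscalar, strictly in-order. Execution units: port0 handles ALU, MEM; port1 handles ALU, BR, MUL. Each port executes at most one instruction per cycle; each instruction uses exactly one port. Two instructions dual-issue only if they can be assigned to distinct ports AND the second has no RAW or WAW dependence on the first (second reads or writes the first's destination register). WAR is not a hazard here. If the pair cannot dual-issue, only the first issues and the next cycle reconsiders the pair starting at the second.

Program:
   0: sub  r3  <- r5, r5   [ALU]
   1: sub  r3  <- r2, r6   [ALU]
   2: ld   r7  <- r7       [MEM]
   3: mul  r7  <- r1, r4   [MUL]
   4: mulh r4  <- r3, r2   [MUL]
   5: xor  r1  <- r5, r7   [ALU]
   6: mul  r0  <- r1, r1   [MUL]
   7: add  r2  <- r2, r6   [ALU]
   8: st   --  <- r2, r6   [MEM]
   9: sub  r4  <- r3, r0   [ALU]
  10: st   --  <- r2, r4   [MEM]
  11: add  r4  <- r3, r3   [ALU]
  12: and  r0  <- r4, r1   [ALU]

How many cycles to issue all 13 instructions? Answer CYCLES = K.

CYCLES = 8

t=0 i0:sub ; WAW r3
t=1 i1+i2:sub ld ; dual
t=2 i3:mul ; no-port MUL/MUL
t=3 i4+i5:mulh xor ; dual
t=4 i6+i7:mul add ; dual
t=5 i8+i9:st sub ; dual
t=6 i10+i11:st add ; dual
t=7 i12:and ; tail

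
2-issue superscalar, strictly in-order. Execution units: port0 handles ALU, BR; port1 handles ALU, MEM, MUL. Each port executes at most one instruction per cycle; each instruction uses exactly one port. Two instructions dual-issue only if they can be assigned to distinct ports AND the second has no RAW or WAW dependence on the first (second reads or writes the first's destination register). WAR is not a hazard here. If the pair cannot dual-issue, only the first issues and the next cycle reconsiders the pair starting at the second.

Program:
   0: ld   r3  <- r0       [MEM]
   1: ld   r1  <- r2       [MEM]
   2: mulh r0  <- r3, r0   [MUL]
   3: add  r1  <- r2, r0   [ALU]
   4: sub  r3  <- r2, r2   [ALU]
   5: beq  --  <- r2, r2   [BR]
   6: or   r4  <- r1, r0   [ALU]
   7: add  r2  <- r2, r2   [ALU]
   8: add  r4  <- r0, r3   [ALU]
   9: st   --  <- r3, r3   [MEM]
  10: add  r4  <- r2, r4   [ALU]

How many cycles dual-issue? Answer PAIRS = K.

#0 head=0: ld.MEM i0 no-port MEM/MEM
#1 head=1: ld.MEM i1 no-port MEM/MUL
#2 head=2: mulh.MUL i2 RAW r0
#3 head=3: add.ALU+sub.ALU i3/i4 2-wide
#4 head=5: beq.BR+or.ALU i5/i6 2-wide
#5 head=7: add.ALU+add.ALU i7/i8 2-wide
#6 head=9: st.MEM+add.ALU i9/i10 2-wide

PAIRS = 4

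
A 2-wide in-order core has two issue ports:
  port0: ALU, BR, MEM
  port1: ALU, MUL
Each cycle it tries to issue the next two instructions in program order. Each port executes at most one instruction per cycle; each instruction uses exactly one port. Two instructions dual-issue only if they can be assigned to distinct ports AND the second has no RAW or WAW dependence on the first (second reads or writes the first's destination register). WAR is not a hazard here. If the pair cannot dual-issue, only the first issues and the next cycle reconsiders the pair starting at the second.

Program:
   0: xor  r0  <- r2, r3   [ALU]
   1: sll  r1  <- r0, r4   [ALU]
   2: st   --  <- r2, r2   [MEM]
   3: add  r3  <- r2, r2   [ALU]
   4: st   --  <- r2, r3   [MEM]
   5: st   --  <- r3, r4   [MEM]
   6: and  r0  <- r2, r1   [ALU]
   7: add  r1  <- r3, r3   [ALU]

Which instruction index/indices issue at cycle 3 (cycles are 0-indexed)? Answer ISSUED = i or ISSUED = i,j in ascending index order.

ISSUED = 4

  cy0 -> i0 (xor.ALU) RAW r0
  cy1 -> i1+i2 (sll.ALU st.MEM) 2-wide
  cy2 -> i3 (add.ALU) RAW r3
  cy3 -> i4 (st.MEM) no-port MEM/MEM
  cy4 -> i5+i6 (st.MEM and.ALU) 2-wide
  cy5 -> i7 (add.ALU) tail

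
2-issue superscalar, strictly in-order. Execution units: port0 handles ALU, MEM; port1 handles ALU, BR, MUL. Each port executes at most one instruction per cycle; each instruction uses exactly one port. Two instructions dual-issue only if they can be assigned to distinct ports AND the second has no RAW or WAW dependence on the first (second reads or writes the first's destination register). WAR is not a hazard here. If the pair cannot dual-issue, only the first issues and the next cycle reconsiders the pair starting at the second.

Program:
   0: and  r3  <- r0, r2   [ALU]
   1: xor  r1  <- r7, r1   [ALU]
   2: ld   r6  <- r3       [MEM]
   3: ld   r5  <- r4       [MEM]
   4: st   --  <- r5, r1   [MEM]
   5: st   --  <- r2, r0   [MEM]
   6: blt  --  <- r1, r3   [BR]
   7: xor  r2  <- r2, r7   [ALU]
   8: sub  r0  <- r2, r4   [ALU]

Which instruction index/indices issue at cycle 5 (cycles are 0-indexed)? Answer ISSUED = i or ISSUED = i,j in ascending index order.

0. and;xor @i0&i1  | pair
1. ld @i2  | no-port MEM/MEM
2. ld @i3  | no-port MEM/MEM
3. st @i4  | no-port MEM/MEM
4. st;blt @i5&i6  | pair
5. xor @i7  | RAW r2
6. sub @i8  | tail

ISSUED = 7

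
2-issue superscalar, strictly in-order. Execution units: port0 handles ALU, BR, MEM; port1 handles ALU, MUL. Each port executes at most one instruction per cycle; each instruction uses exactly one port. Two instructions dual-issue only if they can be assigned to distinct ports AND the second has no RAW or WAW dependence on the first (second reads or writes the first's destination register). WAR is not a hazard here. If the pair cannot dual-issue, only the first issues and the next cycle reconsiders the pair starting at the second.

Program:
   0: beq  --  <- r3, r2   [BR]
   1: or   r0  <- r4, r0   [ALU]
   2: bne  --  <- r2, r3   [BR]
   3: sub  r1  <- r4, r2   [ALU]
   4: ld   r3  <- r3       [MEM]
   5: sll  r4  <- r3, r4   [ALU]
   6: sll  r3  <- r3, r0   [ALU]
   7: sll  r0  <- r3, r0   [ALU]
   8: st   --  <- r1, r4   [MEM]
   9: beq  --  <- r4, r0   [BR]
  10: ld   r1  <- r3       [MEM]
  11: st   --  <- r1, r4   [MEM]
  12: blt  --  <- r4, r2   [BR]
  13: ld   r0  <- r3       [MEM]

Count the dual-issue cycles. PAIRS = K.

c0: i0&i1 beq.BR;or.ALU  2-wide
c1: i2&i3 bne.BR;sub.ALU  2-wide
c2: i4 ld.MEM  RAW r3
c3: i5&i6 sll.ALU;sll.ALU  2-wide
c4: i7&i8 sll.ALU;st.MEM  2-wide
c5: i9 beq.BR  no-port BR/MEM
c6: i10 ld.MEM  no-port MEM/MEM
c7: i11 st.MEM  no-port MEM/BR
c8: i12 blt.BR  no-port BR/MEM
c9: i13 ld.MEM  tail

PAIRS = 4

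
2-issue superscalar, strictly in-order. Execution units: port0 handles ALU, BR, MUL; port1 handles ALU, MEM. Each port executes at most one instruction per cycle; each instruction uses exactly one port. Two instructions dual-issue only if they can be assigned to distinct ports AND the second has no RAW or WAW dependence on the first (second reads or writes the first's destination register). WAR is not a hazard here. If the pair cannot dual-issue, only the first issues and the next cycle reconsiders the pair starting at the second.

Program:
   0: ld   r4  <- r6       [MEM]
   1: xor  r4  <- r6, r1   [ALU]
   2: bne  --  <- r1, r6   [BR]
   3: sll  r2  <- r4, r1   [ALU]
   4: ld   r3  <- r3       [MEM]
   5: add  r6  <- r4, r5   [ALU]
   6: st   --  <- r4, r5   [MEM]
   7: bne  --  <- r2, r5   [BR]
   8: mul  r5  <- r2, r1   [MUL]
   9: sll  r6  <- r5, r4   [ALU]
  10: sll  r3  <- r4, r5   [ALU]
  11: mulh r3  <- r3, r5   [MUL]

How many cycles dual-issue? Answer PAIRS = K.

#0 head=0: ld i0 WAW r4
#1 head=1: xor/bne i1+i2 pair
#2 head=3: sll/ld i3+i4 pair
#3 head=5: add/st i5+i6 pair
#4 head=7: bne i7 no-port BR/MUL
#5 head=8: mul i8 RAW r5
#6 head=9: sll/sll i9+i10 pair
#7 head=11: mulh i11 tail

PAIRS = 4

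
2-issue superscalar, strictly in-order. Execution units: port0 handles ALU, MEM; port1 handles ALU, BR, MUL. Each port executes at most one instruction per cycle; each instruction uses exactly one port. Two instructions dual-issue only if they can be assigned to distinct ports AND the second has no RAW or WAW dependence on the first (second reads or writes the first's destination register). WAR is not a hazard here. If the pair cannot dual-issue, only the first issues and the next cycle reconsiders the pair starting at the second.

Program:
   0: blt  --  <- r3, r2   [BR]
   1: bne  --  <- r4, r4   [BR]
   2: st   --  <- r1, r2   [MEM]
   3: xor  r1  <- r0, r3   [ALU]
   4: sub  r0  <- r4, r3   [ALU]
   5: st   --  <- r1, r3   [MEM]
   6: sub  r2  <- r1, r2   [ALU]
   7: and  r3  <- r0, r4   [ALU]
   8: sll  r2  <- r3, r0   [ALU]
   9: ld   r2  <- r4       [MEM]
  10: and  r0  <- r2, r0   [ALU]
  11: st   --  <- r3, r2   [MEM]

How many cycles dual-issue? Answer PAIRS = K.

#0 head=0: blt i0 no-port BR/BR
#1 head=1: bne/st i1/i2 pair
#2 head=3: xor/sub i3/i4 pair
#3 head=5: st/sub i5/i6 pair
#4 head=7: and i7 RAW r3
#5 head=8: sll i8 WAW r2
#6 head=9: ld i9 RAW r2
#7 head=10: and/st i10/i11 pair

PAIRS = 4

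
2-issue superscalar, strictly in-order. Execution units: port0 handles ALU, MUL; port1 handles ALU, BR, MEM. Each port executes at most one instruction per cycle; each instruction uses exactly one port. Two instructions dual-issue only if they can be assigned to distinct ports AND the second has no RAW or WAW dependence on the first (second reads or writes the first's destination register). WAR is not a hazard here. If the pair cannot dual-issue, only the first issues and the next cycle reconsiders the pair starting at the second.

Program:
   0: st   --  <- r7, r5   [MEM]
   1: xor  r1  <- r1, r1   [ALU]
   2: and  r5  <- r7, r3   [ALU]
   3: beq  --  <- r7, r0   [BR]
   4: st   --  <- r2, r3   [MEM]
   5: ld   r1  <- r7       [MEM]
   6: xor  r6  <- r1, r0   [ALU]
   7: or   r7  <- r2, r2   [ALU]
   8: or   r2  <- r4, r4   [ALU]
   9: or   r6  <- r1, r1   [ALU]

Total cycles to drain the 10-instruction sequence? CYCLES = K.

  cy0 -> i0/i1 (st/xor) dual
  cy1 -> i2/i3 (and/beq) dual
  cy2 -> i4 (st) no-port MEM/MEM
  cy3 -> i5 (ld) RAW r1
  cy4 -> i6/i7 (xor/or) dual
  cy5 -> i8/i9 (or/or) dual

CYCLES = 6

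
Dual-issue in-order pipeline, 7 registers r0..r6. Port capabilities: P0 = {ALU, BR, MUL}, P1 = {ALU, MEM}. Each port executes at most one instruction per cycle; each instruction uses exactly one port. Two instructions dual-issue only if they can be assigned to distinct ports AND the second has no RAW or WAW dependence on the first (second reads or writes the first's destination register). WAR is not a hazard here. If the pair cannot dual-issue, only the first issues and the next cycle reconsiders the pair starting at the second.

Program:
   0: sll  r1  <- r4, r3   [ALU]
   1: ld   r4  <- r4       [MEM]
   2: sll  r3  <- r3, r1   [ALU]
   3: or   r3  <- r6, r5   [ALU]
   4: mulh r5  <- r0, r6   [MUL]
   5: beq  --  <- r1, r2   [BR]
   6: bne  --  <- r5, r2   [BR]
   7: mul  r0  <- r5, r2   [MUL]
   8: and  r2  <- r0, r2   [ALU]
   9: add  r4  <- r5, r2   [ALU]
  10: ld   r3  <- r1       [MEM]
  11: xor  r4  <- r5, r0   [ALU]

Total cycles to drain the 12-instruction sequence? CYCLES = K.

t=0 i0+i1:sll.ALU/ld.MEM ; dual
t=1 i2:sll.ALU ; WAW r3
t=2 i3+i4:or.ALU/mulh.MUL ; dual
t=3 i5:beq.BR ; no-port BR/BR
t=4 i6:bne.BR ; no-port BR/MUL
t=5 i7:mul.MUL ; RAW r0
t=6 i8:and.ALU ; RAW r2
t=7 i9+i10:add.ALU/ld.MEM ; dual
t=8 i11:xor.ALU ; tail

CYCLES = 9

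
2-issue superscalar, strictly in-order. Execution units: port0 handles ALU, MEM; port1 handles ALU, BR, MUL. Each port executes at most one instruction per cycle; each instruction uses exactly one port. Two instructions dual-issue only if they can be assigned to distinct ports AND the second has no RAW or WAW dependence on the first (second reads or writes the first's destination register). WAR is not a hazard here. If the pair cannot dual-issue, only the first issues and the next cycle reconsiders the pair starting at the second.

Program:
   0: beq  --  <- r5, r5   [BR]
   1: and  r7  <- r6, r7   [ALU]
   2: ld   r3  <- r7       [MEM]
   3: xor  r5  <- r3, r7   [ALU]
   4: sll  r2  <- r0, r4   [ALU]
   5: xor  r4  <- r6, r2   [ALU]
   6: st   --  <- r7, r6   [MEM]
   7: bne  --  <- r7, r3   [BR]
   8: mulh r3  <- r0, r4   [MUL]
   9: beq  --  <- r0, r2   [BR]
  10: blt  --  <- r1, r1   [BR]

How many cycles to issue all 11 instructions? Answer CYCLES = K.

CYCLES = 8

c0: i0,i1 beq.BR+and.ALU  dual
c1: i2 ld.MEM  RAW r3
c2: i3,i4 xor.ALU+sll.ALU  dual
c3: i5,i6 xor.ALU+st.MEM  dual
c4: i7 bne.BR  no-port BR/MUL
c5: i8 mulh.MUL  no-port MUL/BR
c6: i9 beq.BR  no-port BR/BR
c7: i10 blt.BR  tail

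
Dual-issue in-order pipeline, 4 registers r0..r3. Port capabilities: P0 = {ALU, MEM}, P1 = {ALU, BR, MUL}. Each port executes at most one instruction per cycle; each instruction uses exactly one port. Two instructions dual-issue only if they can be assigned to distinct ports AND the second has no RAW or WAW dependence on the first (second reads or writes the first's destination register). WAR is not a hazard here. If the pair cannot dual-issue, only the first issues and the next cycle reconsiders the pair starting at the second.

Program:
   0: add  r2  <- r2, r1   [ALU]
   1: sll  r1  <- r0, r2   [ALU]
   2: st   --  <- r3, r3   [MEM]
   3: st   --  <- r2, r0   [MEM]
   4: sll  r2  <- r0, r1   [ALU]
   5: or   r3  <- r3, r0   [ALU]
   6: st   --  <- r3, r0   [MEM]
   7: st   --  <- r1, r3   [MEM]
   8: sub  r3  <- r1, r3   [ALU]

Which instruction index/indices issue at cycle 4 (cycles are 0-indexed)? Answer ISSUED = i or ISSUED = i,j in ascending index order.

ISSUED = 6

  cy0 -> i0 (add) RAW r2
  cy1 -> i1&i2 (sll;st) 2-wide
  cy2 -> i3&i4 (st;sll) 2-wide
  cy3 -> i5 (or) RAW r3
  cy4 -> i6 (st) no-port MEM/MEM
  cy5 -> i7&i8 (st;sub) 2-wide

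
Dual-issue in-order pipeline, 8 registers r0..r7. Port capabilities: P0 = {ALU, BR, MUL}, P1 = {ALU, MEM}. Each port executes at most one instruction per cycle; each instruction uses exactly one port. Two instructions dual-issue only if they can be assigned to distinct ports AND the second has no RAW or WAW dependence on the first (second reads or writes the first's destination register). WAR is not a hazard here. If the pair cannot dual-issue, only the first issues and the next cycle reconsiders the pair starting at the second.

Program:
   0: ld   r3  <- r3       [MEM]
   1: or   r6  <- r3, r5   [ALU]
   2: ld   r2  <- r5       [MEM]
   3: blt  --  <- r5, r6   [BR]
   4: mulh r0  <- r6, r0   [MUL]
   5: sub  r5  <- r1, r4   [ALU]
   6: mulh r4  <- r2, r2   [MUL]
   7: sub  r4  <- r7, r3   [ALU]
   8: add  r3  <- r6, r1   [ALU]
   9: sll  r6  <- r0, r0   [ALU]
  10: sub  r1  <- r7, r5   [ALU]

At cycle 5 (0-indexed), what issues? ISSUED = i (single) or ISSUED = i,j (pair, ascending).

ISSUED = 7,8

  cy0 -> i0 (ld) RAW r3
  cy1 -> i1,i2 (or;ld) pair
  cy2 -> i3 (blt) no-port BR/MUL
  cy3 -> i4,i5 (mulh;sub) pair
  cy4 -> i6 (mulh) WAW r4
  cy5 -> i7,i8 (sub;add) pair
  cy6 -> i9,i10 (sll;sub) pair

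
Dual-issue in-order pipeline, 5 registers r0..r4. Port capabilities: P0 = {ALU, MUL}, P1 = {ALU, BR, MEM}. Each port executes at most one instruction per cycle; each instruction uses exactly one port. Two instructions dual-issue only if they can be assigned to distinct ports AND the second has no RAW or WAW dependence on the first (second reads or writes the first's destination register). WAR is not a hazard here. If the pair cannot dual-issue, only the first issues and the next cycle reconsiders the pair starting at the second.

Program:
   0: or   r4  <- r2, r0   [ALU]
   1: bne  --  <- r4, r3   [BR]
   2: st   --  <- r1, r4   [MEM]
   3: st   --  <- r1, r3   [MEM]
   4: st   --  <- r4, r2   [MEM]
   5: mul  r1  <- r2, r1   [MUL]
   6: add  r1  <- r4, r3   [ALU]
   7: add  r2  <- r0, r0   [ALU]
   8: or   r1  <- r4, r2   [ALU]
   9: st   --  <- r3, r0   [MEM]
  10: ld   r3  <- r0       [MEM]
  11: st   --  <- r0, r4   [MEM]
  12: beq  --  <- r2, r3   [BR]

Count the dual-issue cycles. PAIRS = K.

[0] i0  or.ALU  -- RAW r4
[1] i1  bne.BR  -- no-port BR/MEM
[2] i2  st.MEM  -- no-port MEM/MEM
[3] i3  st.MEM  -- no-port MEM/MEM
[4] i4+i5  st.MEM/mul.MUL  -- 2-wide
[5] i6+i7  add.ALU/add.ALU  -- 2-wide
[6] i8+i9  or.ALU/st.MEM  -- 2-wide
[7] i10  ld.MEM  -- no-port MEM/MEM
[8] i11  st.MEM  -- no-port MEM/BR
[9] i12  beq.BR  -- tail

PAIRS = 3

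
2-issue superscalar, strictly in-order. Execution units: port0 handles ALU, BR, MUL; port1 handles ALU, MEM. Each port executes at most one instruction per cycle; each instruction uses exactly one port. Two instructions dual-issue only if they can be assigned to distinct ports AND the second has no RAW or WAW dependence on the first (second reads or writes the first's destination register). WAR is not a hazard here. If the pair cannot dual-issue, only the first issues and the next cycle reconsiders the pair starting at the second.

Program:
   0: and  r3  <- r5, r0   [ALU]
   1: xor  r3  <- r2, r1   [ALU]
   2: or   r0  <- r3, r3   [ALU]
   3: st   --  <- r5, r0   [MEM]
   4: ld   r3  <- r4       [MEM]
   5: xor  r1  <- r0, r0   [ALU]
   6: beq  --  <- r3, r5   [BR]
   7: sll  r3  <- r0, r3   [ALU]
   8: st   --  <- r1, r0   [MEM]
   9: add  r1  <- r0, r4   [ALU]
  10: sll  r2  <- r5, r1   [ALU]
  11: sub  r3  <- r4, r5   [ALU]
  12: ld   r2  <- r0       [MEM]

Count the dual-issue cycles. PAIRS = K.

PAIRS = 4

  cy0 -> i0 (and) WAW r3
  cy1 -> i1 (xor) RAW r3
  cy2 -> i2 (or) RAW r0
  cy3 -> i3 (st) no-port MEM/MEM
  cy4 -> i4+i5 (ld/xor) 2-wide
  cy5 -> i6+i7 (beq/sll) 2-wide
  cy6 -> i8+i9 (st/add) 2-wide
  cy7 -> i10+i11 (sll/sub) 2-wide
  cy8 -> i12 (ld) tail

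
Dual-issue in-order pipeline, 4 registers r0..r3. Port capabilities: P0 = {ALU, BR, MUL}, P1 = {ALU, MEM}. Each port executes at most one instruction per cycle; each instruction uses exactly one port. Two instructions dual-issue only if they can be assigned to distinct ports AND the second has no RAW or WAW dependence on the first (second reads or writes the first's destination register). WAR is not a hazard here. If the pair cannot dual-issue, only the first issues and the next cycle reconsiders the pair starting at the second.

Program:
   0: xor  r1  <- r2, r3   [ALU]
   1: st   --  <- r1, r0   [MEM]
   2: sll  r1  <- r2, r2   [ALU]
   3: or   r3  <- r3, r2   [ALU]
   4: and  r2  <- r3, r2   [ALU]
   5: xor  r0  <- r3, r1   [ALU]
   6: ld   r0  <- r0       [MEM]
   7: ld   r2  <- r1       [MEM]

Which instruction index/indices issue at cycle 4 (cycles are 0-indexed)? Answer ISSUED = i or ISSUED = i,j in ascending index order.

  cy0 -> i0 (xor.ALU) RAW r1
  cy1 -> i1+i2 (st.MEM/sll.ALU) pair
  cy2 -> i3 (or.ALU) RAW r3
  cy3 -> i4+i5 (and.ALU/xor.ALU) pair
  cy4 -> i6 (ld.MEM) no-port MEM/MEM
  cy5 -> i7 (ld.MEM) tail

ISSUED = 6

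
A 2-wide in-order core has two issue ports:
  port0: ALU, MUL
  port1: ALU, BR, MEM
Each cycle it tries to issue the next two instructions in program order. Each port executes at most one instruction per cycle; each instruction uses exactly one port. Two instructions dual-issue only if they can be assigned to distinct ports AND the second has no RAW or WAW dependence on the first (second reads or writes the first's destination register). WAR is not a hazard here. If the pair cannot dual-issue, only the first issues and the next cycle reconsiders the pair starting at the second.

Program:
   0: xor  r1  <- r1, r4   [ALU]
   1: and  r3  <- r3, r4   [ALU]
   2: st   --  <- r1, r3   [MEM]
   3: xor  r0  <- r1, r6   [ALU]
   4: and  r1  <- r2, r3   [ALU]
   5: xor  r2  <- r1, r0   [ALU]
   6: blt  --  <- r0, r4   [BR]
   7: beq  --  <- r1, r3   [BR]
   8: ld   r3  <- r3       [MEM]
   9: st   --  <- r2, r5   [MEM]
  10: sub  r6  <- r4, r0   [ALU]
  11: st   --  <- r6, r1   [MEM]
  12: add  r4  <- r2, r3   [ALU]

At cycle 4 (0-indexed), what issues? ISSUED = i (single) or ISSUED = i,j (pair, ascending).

ISSUED = 7

c0: i0+i1 xor;and  dual
c1: i2+i3 st;xor  dual
c2: i4 and  RAW r1
c3: i5+i6 xor;blt  dual
c4: i7 beq  no-port BR/MEM
c5: i8 ld  no-port MEM/MEM
c6: i9+i10 st;sub  dual
c7: i11+i12 st;add  dual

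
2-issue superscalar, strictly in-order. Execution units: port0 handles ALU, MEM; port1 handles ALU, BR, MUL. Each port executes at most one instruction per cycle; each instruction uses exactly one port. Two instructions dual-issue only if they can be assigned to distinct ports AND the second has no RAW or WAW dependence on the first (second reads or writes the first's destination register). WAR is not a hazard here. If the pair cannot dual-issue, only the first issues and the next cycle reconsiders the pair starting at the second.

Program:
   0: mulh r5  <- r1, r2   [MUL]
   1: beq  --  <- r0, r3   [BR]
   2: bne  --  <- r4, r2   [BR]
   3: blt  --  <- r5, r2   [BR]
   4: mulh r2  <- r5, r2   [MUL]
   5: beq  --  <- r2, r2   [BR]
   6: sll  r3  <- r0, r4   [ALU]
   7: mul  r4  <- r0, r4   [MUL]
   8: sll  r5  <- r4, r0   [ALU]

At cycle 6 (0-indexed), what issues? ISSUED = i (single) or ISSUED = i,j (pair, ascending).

  cy0 -> i0 (mulh) no-port MUL/BR
  cy1 -> i1 (beq) no-port BR/BR
  cy2 -> i2 (bne) no-port BR/BR
  cy3 -> i3 (blt) no-port BR/MUL
  cy4 -> i4 (mulh) no-port MUL/BR
  cy5 -> i5+i6 (beq;sll) dual
  cy6 -> i7 (mul) RAW r4
  cy7 -> i8 (sll) tail

ISSUED = 7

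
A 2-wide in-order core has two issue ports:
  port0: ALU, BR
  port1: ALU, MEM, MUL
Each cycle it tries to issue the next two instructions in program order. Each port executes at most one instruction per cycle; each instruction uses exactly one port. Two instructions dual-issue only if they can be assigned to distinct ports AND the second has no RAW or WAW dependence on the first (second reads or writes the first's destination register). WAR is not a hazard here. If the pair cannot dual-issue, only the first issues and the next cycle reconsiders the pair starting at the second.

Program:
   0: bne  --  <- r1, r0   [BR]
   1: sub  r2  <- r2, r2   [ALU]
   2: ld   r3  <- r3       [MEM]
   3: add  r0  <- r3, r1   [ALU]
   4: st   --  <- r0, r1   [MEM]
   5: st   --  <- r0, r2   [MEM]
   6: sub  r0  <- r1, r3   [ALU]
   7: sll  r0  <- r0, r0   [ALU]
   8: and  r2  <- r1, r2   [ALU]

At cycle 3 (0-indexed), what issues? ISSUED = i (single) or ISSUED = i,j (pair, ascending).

t=0 i0/i1:bne;sub ; pair
t=1 i2:ld ; RAW r3
t=2 i3:add ; RAW r0
t=3 i4:st ; no-port MEM/MEM
t=4 i5/i6:st;sub ; pair
t=5 i7/i8:sll;and ; pair

ISSUED = 4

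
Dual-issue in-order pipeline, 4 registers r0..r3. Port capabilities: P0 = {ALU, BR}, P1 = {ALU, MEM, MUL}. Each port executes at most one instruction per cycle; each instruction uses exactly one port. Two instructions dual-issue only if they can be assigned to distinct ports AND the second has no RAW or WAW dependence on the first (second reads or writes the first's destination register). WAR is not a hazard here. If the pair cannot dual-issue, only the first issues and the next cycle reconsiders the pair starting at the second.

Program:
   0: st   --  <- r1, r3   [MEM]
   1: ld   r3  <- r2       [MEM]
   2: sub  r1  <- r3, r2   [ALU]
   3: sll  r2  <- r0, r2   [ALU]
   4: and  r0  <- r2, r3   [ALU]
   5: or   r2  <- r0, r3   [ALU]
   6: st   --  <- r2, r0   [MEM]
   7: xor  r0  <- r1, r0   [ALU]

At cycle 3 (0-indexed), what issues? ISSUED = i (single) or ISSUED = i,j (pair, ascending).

ISSUED = 4

[0] i0  st.MEM  -- no-port MEM/MEM
[1] i1  ld.MEM  -- RAW r3
[2] i2&i3  sub.ALU+sll.ALU  -- pair
[3] i4  and.ALU  -- RAW r0
[4] i5  or.ALU  -- RAW r2
[5] i6&i7  st.MEM+xor.ALU  -- pair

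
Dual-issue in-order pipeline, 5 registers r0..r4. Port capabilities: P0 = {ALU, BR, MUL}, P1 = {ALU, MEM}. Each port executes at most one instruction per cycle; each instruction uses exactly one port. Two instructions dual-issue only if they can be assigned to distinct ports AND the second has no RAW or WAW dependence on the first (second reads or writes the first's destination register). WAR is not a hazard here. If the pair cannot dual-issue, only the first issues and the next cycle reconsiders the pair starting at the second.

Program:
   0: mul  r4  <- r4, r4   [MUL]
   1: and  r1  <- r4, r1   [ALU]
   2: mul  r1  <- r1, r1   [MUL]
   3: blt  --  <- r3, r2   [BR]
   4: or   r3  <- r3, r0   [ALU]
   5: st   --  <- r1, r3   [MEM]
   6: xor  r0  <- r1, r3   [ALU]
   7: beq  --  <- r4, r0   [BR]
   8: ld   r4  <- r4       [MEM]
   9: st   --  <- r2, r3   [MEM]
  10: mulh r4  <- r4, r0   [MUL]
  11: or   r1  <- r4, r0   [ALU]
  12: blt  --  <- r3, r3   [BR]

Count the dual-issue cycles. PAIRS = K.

t=0 i0:mul.MUL ; RAW r4
t=1 i1:and.ALU ; RAW+WAW r1
t=2 i2:mul.MUL ; no-port MUL/BR
t=3 i3+i4:blt.BR+or.ALU ; 2-wide
t=4 i5+i6:st.MEM+xor.ALU ; 2-wide
t=5 i7+i8:beq.BR+ld.MEM ; 2-wide
t=6 i9+i10:st.MEM+mulh.MUL ; 2-wide
t=7 i11+i12:or.ALU+blt.BR ; 2-wide

PAIRS = 5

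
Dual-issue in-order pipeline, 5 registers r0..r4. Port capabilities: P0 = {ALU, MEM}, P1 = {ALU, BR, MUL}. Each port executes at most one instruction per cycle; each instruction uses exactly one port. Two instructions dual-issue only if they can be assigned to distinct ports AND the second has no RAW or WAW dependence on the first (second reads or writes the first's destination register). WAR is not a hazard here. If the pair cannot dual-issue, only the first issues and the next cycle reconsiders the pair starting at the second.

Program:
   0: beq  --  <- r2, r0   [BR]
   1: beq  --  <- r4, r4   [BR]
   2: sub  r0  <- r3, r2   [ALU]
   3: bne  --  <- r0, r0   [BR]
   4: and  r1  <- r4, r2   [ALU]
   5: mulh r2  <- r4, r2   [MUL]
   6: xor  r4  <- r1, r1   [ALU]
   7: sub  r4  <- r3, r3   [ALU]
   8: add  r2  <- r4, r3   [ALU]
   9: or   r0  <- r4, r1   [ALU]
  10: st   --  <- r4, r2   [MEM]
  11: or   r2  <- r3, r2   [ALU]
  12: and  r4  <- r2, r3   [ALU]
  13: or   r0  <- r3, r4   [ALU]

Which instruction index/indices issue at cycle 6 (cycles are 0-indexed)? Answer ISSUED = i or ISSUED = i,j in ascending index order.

ISSUED = 10,11

t=0 i0:beq.BR ; no-port BR/BR
t=1 i1/i2:beq.BR sub.ALU ; 2-wide
t=2 i3/i4:bne.BR and.ALU ; 2-wide
t=3 i5/i6:mulh.MUL xor.ALU ; 2-wide
t=4 i7:sub.ALU ; RAW r4
t=5 i8/i9:add.ALU or.ALU ; 2-wide
t=6 i10/i11:st.MEM or.ALU ; 2-wide
t=7 i12:and.ALU ; RAW r4
t=8 i13:or.ALU ; tail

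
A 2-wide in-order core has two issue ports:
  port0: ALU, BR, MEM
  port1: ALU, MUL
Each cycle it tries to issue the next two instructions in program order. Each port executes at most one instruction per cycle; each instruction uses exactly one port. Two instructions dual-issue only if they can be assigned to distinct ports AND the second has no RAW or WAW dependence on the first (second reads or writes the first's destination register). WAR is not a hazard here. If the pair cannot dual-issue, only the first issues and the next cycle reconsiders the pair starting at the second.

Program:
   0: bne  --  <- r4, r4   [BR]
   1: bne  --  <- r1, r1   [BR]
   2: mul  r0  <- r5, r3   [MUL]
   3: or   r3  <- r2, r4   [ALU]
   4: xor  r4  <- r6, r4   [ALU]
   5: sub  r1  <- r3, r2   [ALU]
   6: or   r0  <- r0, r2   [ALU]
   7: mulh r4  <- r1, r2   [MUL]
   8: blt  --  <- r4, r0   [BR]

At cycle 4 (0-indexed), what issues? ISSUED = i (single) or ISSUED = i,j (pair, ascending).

ISSUED = 7

0. bne @i0  | no-port BR/BR
1. bne;mul @i1,i2  | pair
2. or;xor @i3,i4  | pair
3. sub;or @i5,i6  | pair
4. mulh @i7  | RAW r4
5. blt @i8  | tail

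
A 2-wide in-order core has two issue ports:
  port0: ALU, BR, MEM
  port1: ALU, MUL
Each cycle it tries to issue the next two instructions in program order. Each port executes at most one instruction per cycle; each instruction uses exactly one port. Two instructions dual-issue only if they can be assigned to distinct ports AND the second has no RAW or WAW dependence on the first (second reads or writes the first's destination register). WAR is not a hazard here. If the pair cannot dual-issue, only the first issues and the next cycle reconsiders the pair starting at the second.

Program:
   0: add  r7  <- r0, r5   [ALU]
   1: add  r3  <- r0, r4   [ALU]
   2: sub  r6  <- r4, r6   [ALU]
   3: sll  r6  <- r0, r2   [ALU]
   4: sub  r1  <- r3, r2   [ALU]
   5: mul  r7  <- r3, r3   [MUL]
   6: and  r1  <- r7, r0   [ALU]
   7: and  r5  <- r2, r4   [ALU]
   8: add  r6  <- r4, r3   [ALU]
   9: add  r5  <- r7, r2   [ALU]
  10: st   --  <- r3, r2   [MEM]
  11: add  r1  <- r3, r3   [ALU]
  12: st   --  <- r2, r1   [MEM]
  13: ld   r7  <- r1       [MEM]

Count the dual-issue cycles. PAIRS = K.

PAIRS = 5

0. add.ALU add.ALU @i0+i1  | dual
1. sub.ALU @i2  | WAW r6
2. sll.ALU sub.ALU @i3+i4  | dual
3. mul.MUL @i5  | RAW r7
4. and.ALU and.ALU @i6+i7  | dual
5. add.ALU add.ALU @i8+i9  | dual
6. st.MEM add.ALU @i10+i11  | dual
7. st.MEM @i12  | no-port MEM/MEM
8. ld.MEM @i13  | tail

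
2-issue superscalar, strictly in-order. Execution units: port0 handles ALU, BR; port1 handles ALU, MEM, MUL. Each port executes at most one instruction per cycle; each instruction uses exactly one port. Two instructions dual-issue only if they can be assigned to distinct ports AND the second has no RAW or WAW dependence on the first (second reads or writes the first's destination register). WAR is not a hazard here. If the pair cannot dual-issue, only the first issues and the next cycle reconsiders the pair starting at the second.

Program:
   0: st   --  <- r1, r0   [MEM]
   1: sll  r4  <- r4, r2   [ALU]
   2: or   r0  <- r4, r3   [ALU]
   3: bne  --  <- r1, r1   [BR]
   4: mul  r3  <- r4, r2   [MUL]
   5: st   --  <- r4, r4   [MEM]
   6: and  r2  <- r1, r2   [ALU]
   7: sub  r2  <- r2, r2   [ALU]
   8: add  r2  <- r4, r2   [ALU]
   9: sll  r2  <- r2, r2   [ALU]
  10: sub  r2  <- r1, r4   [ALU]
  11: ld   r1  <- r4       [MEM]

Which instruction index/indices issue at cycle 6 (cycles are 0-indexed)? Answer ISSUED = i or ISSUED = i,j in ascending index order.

ISSUED = 9

c0: i0/i1 st.MEM sll.ALU  2-wide
c1: i2/i3 or.ALU bne.BR  2-wide
c2: i4 mul.MUL  no-port MUL/MEM
c3: i5/i6 st.MEM and.ALU  2-wide
c4: i7 sub.ALU  RAW+WAW r2
c5: i8 add.ALU  RAW+WAW r2
c6: i9 sll.ALU  WAW r2
c7: i10/i11 sub.ALU ld.MEM  2-wide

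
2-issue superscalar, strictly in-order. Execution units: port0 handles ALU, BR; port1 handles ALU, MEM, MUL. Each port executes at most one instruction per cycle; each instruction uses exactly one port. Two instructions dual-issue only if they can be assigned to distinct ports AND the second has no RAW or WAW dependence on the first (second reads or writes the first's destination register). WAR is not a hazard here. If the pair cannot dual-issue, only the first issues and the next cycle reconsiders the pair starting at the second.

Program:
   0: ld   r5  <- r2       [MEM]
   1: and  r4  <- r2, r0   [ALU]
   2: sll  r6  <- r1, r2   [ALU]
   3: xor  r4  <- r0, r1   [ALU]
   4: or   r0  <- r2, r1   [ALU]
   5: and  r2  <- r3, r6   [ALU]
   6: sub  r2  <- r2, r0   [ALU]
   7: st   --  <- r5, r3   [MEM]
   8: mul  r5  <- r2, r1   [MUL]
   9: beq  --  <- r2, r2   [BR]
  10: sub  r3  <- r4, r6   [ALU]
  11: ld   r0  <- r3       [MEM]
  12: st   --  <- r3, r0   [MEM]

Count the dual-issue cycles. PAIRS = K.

t=0 i0/i1:ld+and ; dual
t=1 i2/i3:sll+xor ; dual
t=2 i4/i5:or+and ; dual
t=3 i6/i7:sub+st ; dual
t=4 i8/i9:mul+beq ; dual
t=5 i10:sub ; RAW r3
t=6 i11:ld ; no-port MEM/MEM
t=7 i12:st ; tail

PAIRS = 5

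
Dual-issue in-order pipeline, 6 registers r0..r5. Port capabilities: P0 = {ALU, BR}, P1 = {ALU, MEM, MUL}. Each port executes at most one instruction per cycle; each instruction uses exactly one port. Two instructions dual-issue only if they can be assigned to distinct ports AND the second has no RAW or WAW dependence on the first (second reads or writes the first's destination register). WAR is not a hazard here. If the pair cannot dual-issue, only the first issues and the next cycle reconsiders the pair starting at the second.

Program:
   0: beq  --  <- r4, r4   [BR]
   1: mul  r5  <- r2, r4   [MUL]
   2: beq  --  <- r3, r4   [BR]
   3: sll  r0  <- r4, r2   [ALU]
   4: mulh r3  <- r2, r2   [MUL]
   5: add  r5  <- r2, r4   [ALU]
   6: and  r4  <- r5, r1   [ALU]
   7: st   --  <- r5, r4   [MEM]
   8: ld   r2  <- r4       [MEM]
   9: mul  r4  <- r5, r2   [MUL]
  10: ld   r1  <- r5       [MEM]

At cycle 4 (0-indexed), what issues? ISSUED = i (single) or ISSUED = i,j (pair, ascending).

ISSUED = 7

  cy0 -> i0/i1 (beq.BR;mul.MUL) dual
  cy1 -> i2/i3 (beq.BR;sll.ALU) dual
  cy2 -> i4/i5 (mulh.MUL;add.ALU) dual
  cy3 -> i6 (and.ALU) RAW r4
  cy4 -> i7 (st.MEM) no-port MEM/MEM
  cy5 -> i8 (ld.MEM) no-port MEM/MUL
  cy6 -> i9 (mul.MUL) no-port MUL/MEM
  cy7 -> i10 (ld.MEM) tail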